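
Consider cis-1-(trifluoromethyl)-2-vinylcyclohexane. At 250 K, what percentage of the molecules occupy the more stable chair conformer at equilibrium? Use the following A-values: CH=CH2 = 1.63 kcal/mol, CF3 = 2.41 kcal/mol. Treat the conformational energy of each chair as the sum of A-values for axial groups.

C1 and C2 have opposite parity, so for the cis isomer the two substituents are one axial and one equatorial in each chair.
Chair I (vinyl axial, trifluoromethyl equatorial): E = 1.63 kcal/mol; chair II (vinyl equatorial, trifluoromethyl axial): E = 2.41 kcal/mol.
ΔG = 0.78 kcal/mol between the two chairs.
K = exp(ΔG/RT) with R = 1.987×10⁻³ kcal mol⁻¹ K⁻¹ and T = 250 K gives K ≈ 4.81.
Fraction in the lower-energy chair = K/(K+1) = 82.8%.

82.8%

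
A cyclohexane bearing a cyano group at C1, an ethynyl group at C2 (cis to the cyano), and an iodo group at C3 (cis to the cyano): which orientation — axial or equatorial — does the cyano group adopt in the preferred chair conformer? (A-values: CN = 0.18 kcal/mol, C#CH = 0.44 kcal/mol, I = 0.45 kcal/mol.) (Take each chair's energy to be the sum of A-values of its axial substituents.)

Chair I (cyano axial, ethynyl equatorial, iodo axial): E = 0.63 kcal/mol.
Chair II (cyano equatorial, ethynyl axial, iodo equatorial): E = 0.44 kcal/mol.
Chair II is the more stable (lower-energy) conformer, and in that chair the cyano group is equatorial.

equatorial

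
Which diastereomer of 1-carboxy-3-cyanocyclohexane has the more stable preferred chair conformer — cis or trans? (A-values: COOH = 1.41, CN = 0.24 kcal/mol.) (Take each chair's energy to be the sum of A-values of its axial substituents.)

At 1,3 positions (parity same): cis → (e,e or a,a); trans → (a,e or e,a).
Best chair for cis: E = 0.00 kcal/mol; best chair for trans: E = 0.24 kcal/mol.
The cis isomer is lower by 0.24 kcal/mol.

cis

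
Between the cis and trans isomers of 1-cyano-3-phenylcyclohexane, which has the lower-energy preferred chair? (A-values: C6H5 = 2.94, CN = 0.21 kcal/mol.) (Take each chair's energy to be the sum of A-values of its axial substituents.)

At 1,3 positions (parity same): cis → (e,e or a,a); trans → (a,e or e,a).
Best chair for cis: E = 0.00 kcal/mol; best chair for trans: E = 0.21 kcal/mol.
The cis isomer is lower by 0.21 kcal/mol.

cis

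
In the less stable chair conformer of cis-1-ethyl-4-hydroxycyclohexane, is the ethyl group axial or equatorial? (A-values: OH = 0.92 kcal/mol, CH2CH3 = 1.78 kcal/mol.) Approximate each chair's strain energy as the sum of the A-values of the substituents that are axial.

C1 and C4 have opposite parity, so for the cis isomer the two substituents are one axial and one equatorial in each chair.
Chair I (hydroxyl axial, ethyl equatorial): E = 0.92 kcal/mol.
Chair II (hydroxyl equatorial, ethyl axial): E = 1.78 kcal/mol.
Chair II is the less stable (higher-energy) conformer, and in that chair the ethyl group is axial.

axial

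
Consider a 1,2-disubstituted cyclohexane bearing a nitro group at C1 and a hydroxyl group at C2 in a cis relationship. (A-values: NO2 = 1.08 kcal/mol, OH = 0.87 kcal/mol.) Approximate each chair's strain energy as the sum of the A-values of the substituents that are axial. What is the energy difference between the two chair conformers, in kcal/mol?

0.21 kcal/mol

C1 and C2 have opposite parity, so for the cis isomer the two substituents are one axial and one equatorial in each chair.
Chair I (nitro axial, hydroxyl equatorial): E = 1.08 kcal/mol.
Chair II (nitro equatorial, hydroxyl axial): E = 0.87 kcal/mol.
ΔE = 1.08 − 0.87 = 0.21 kcal/mol; chair II is more stable.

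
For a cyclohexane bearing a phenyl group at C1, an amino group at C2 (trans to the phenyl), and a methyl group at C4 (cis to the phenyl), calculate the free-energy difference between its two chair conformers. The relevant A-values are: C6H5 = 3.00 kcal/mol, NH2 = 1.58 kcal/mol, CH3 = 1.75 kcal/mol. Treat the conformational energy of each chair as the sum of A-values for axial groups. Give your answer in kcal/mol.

2.83 kcal/mol

Chair I (phenyl axial, amino axial, methyl equatorial): E = 4.58 kcal/mol.
Chair II (phenyl equatorial, amino equatorial, methyl axial): E = 1.75 kcal/mol.
ΔE = 4.58 − 1.75 = 2.83 kcal/mol; chair II is more stable.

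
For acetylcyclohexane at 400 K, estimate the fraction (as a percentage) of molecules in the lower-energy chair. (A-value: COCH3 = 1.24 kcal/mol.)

82.6%

One chair has the acetyl group axial (E = 1.24 kcal/mol) and the other has it equatorial (E = 0).
ΔG = 1.24 kcal/mol between the two chairs.
K = exp(ΔG/RT) with R = 1.987×10⁻³ kcal mol⁻¹ K⁻¹ and T = 400 K gives K ≈ 4.76.
Fraction in the lower-energy chair = K/(K+1) = 82.6%.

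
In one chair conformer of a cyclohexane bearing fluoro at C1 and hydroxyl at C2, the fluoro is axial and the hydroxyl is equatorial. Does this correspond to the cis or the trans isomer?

C1 and C2 have opposite parity, so their axial bonds point in opposite directions.
With opposite-parity carbons, two substituents on the same face are one axial and one equatorial; opposite faces give both axial or both equatorial.
Here the groups are axial/equatorial → same face → cis.

cis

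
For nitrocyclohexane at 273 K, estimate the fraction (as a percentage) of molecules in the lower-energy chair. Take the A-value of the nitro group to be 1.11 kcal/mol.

One chair has the nitro group axial (E = 1.11 kcal/mol) and the other has it equatorial (E = 0).
ΔG = 1.11 kcal/mol between the two chairs.
K = exp(ΔG/RT) with R = 1.987×10⁻³ kcal mol⁻¹ K⁻¹ and T = 273 K gives K ≈ 7.74.
Fraction in the lower-energy chair = K/(K+1) = 88.6%.

88.6%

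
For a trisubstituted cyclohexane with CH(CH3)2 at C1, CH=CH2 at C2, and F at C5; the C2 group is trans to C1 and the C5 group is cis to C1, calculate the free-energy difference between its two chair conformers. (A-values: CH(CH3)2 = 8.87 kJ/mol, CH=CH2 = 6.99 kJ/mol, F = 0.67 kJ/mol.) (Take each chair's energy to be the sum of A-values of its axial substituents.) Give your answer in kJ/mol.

Chair I (isopropyl axial, vinyl axial, fluoro axial): E = 16.53 kJ/mol.
Chair II (isopropyl equatorial, vinyl equatorial, fluoro equatorial): E = 0.00 kJ/mol.
ΔE = 16.53 − 0.00 = 16.53 kJ/mol; chair II is more stable.

16.53 kJ/mol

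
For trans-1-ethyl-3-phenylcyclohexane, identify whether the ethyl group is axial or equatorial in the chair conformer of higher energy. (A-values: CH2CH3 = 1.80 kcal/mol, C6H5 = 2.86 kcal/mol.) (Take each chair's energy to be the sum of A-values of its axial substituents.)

equatorial

C1 and C3 have the same parity, so for the trans isomer the two substituents are one axial and one equatorial in each chair.
Chair I (ethyl axial, phenyl equatorial): E = 1.80 kcal/mol.
Chair II (ethyl equatorial, phenyl axial): E = 2.86 kcal/mol.
Chair II is the less stable (higher-energy) conformer, and in that chair the ethyl group is equatorial.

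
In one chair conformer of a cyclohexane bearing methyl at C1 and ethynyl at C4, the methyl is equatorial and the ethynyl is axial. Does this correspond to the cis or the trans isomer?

C1 and C4 have opposite parity, so their axial bonds point in opposite directions.
With opposite-parity carbons, two substituents on the same face are one axial and one equatorial; opposite faces give both axial or both equatorial.
Here the groups are equatorial/axial → same face → cis.

cis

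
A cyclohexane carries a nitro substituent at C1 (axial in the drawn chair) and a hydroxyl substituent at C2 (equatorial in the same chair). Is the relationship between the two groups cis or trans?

cis

C1 and C2 have opposite parity, so their axial bonds point in opposite directions.
With opposite-parity carbons, two substituents on the same face are one axial and one equatorial; opposite faces give both axial or both equatorial.
Here the groups are axial/equatorial → same face → cis.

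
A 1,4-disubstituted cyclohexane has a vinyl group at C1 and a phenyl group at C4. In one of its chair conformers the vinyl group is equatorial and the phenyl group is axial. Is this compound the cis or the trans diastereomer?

cis

C1 and C4 have opposite parity, so their axial bonds point in opposite directions.
With opposite-parity carbons, two substituents on the same face are one axial and one equatorial; opposite faces give both axial or both equatorial.
Here the groups are equatorial/axial → same face → cis.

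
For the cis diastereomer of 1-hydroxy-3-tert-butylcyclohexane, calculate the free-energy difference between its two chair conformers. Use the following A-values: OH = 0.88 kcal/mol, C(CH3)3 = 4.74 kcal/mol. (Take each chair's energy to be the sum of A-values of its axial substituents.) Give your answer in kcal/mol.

C1 and C3 have the same parity, so for the cis isomer the two substituents are e,e in one chair and a,a in the other.
Chair I (hydroxyl axial, tert-butyl axial): E = 5.62 kcal/mol.
Chair II (hydroxyl equatorial, tert-butyl equatorial): E = 0.00 kcal/mol.
ΔE = 5.62 − 0.00 = 5.62 kcal/mol; chair II is more stable.

5.62 kcal/mol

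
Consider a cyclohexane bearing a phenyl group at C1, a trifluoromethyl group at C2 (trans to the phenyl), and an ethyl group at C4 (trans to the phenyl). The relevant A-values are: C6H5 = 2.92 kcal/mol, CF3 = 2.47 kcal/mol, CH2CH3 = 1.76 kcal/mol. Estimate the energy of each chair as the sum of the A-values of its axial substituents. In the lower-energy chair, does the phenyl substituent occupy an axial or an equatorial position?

equatorial

Chair I (phenyl axial, trifluoromethyl axial, ethyl axial): E = 7.15 kcal/mol.
Chair II (phenyl equatorial, trifluoromethyl equatorial, ethyl equatorial): E = 0.00 kcal/mol.
Chair II is the more stable (lower-energy) conformer, and in that chair the phenyl group is equatorial.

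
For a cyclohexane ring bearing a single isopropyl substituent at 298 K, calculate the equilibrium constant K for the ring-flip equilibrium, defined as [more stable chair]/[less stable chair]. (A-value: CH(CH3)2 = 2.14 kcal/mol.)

K ≈ 37.1

One chair has the isopropyl group axial (E = 2.14 kcal/mol) and the other has it equatorial (E = 0).
ΔG = 2.14 kcal/mol between the two chairs.
K = exp(ΔG/RT) with R = 1.987×10⁻³ kcal mol⁻¹ K⁻¹ and T = 298 K gives K ≈ 37.1.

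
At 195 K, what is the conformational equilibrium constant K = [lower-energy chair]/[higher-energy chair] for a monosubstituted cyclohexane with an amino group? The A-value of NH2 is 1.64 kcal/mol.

One chair has the amino group axial (E = 1.64 kcal/mol) and the other has it equatorial (E = 0).
ΔG = 1.64 kcal/mol between the two chairs.
K = exp(ΔG/RT) with R = 1.987×10⁻³ kcal mol⁻¹ K⁻¹ and T = 195 K gives K ≈ 68.9.

K ≈ 68.9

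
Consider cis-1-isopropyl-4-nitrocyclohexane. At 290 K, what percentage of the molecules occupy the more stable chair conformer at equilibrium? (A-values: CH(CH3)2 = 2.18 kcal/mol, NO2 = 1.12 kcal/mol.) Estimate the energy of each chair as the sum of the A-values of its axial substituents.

86.3%

C1 and C4 have opposite parity, so for the cis isomer the two substituents are one axial and one equatorial in each chair.
Chair I (isopropyl axial, nitro equatorial): E = 2.18 kcal/mol; chair II (isopropyl equatorial, nitro axial): E = 1.12 kcal/mol.
ΔG = 1.06 kcal/mol between the two chairs.
K = exp(ΔG/RT) with R = 1.987×10⁻³ kcal mol⁻¹ K⁻¹ and T = 290 K gives K ≈ 6.29.
Fraction in the lower-energy chair = K/(K+1) = 86.3%.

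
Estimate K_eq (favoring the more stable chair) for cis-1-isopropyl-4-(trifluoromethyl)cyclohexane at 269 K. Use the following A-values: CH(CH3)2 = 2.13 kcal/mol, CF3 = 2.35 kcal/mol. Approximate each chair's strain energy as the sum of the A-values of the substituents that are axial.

K ≈ 1.51

C1 and C4 have opposite parity, so for the cis isomer the two substituents are one axial and one equatorial in each chair.
Chair I (isopropyl axial, trifluoromethyl equatorial): E = 2.13 kcal/mol; chair II (isopropyl equatorial, trifluoromethyl axial): E = 2.35 kcal/mol.
ΔG = 0.22 kcal/mol between the two chairs.
K = exp(ΔG/RT) with R = 1.987×10⁻³ kcal mol⁻¹ K⁻¹ and T = 269 K gives K ≈ 1.51.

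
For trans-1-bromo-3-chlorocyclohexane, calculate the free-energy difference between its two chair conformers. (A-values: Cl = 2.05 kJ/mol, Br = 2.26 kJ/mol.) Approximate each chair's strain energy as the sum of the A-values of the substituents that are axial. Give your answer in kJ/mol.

0.21 kJ/mol

C1 and C3 have the same parity, so for the trans isomer the two substituents are one axial and one equatorial in each chair.
Chair I (chloro axial, bromo equatorial): E = 2.05 kJ/mol.
Chair II (chloro equatorial, bromo axial): E = 2.26 kJ/mol.
ΔE = 2.26 − 2.05 = 0.21 kJ/mol; chair I is more stable.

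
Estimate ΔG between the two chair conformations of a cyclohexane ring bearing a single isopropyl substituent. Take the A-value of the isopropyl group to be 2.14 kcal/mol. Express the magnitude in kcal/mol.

A monosubstituted cyclohexane has one chair with the isopropyl group axial (E = A = 2.14 kcal/mol) and one with it equatorial (E = 0).
ΔE = 2.14 − 0 = 2.14 kcal/mol.

2.14 kcal/mol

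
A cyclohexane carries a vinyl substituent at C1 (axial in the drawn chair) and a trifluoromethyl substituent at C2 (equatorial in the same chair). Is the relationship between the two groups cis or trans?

C1 and C2 have opposite parity, so their axial bonds point in opposite directions.
With opposite-parity carbons, two substituents on the same face are one axial and one equatorial; opposite faces give both axial or both equatorial.
Here the groups are axial/equatorial → same face → cis.

cis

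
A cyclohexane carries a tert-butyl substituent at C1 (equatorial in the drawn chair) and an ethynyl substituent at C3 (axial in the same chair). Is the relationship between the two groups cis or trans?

C1 and C3 have the same parity, so their axial bonds point in the same direction.
With same-parity carbons, two substituents on the same face are both axial or both equatorial; opposite faces give one of each.
Here the groups are equatorial/axial → opposite face → trans.

trans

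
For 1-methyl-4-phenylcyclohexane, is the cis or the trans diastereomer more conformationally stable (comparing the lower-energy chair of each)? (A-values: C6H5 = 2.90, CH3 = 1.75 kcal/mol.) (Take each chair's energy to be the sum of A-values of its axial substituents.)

At 1,4 positions (parity opposite): cis → (a,e or e,a); trans → (e,e or a,a).
Best chair for cis: E = 1.75 kcal/mol; best chair for trans: E = 0.00 kcal/mol.
The trans isomer is lower by 1.75 kcal/mol.

trans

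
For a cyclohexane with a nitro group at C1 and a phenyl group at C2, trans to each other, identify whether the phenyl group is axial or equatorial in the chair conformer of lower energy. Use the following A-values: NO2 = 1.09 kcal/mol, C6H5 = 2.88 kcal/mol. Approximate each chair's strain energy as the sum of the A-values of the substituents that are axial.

equatorial

C1 and C2 have opposite parity, so for the trans isomer the two substituents are e,e in one chair and a,a in the other.
Chair I (nitro axial, phenyl axial): E = 3.97 kcal/mol.
Chair II (nitro equatorial, phenyl equatorial): E = 0.00 kcal/mol.
Chair II is the more stable (lower-energy) conformer, and in that chair the phenyl group is equatorial.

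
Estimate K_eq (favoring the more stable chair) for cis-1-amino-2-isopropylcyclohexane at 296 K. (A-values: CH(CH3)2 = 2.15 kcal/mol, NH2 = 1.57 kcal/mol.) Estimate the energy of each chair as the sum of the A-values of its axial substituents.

C1 and C2 have opposite parity, so for the cis isomer the two substituents are one axial and one equatorial in each chair.
Chair I (isopropyl axial, amino equatorial): E = 2.15 kcal/mol; chair II (isopropyl equatorial, amino axial): E = 1.57 kcal/mol.
ΔG = 0.58 kcal/mol between the two chairs.
K = exp(ΔG/RT) with R = 1.987×10⁻³ kcal mol⁻¹ K⁻¹ and T = 296 K gives K ≈ 2.68.

K ≈ 2.68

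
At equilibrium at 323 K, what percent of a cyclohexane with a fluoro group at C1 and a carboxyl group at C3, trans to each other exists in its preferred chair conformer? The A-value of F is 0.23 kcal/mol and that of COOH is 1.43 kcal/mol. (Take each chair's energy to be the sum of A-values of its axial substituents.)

C1 and C3 have the same parity, so for the trans isomer the two substituents are one axial and one equatorial in each chair.
Chair I (fluoro axial, carboxyl equatorial): E = 0.23 kcal/mol; chair II (fluoro equatorial, carboxyl axial): E = 1.43 kcal/mol.
ΔG = 1.20 kcal/mol between the two chairs.
K = exp(ΔG/RT) with R = 1.987×10⁻³ kcal mol⁻¹ K⁻¹ and T = 323 K gives K ≈ 6.49.
Fraction in the lower-energy chair = K/(K+1) = 86.6%.

86.6%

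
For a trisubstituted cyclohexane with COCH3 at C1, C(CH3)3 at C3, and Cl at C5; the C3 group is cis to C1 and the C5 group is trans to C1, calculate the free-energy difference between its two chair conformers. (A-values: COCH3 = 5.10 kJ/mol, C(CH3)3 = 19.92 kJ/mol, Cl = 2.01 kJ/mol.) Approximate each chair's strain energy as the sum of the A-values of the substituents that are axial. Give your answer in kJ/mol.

23.01 kJ/mol

Chair I (acetyl axial, tert-butyl axial, chloro equatorial): E = 25.02 kJ/mol.
Chair II (acetyl equatorial, tert-butyl equatorial, chloro axial): E = 2.01 kJ/mol.
ΔE = 25.02 − 2.01 = 23.01 kJ/mol; chair II is more stable.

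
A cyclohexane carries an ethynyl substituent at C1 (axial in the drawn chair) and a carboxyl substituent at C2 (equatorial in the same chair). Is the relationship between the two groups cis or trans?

C1 and C2 have opposite parity, so their axial bonds point in opposite directions.
With opposite-parity carbons, two substituents on the same face are one axial and one equatorial; opposite faces give both axial or both equatorial.
Here the groups are axial/equatorial → same face → cis.

cis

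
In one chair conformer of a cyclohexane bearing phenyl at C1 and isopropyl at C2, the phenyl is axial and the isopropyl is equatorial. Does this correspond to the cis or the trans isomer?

cis

C1 and C2 have opposite parity, so their axial bonds point in opposite directions.
With opposite-parity carbons, two substituents on the same face are one axial and one equatorial; opposite faces give both axial or both equatorial.
Here the groups are axial/equatorial → same face → cis.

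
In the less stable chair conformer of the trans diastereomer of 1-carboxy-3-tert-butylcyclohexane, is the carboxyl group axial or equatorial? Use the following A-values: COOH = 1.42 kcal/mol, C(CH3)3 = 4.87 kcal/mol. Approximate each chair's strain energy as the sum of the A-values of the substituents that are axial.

equatorial

C1 and C3 have the same parity, so for the trans isomer the two substituents are one axial and one equatorial in each chair.
Chair I (carboxyl axial, tert-butyl equatorial): E = 1.42 kcal/mol.
Chair II (carboxyl equatorial, tert-butyl axial): E = 4.87 kcal/mol.
Chair II is the less stable (higher-energy) conformer, and in that chair the carboxyl group is equatorial.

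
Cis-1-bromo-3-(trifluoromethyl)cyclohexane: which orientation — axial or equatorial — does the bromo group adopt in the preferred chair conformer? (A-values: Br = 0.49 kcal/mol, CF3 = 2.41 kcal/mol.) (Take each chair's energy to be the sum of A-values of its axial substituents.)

C1 and C3 have the same parity, so for the cis isomer the two substituents are e,e in one chair and a,a in the other.
Chair I (bromo axial, trifluoromethyl axial): E = 2.90 kcal/mol.
Chair II (bromo equatorial, trifluoromethyl equatorial): E = 0.00 kcal/mol.
Chair II is the more stable (lower-energy) conformer, and in that chair the bromo group is equatorial.

equatorial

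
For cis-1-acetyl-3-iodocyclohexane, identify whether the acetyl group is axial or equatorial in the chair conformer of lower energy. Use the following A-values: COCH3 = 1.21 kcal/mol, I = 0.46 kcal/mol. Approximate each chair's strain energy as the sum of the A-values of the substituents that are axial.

C1 and C3 have the same parity, so for the cis isomer the two substituents are e,e in one chair and a,a in the other.
Chair I (acetyl axial, iodo axial): E = 1.67 kcal/mol.
Chair II (acetyl equatorial, iodo equatorial): E = 0.00 kcal/mol.
Chair II is the more stable (lower-energy) conformer, and in that chair the acetyl group is equatorial.

equatorial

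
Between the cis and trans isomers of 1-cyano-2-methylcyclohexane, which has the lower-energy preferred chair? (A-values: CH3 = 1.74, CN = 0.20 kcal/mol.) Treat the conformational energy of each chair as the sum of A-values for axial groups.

trans

At 1,2 positions (parity opposite): cis → (a,e or e,a); trans → (e,e or a,a).
Best chair for cis: E = 0.20 kcal/mol; best chair for trans: E = 0.00 kcal/mol.
The trans isomer is lower by 0.20 kcal/mol.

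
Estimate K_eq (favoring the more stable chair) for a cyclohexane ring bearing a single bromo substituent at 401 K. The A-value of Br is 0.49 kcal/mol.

K ≈ 1.85

One chair has the bromo group axial (E = 0.49 kcal/mol) and the other has it equatorial (E = 0).
ΔG = 0.49 kcal/mol between the two chairs.
K = exp(ΔG/RT) with R = 1.987×10⁻³ kcal mol⁻¹ K⁻¹ and T = 401 K gives K ≈ 1.85.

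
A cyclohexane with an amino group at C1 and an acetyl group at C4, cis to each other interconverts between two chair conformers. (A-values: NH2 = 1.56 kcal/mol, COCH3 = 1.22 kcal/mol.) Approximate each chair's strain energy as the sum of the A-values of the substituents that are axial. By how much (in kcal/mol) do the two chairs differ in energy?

0.34 kcal/mol

C1 and C4 have opposite parity, so for the cis isomer the two substituents are one axial and one equatorial in each chair.
Chair I (amino axial, acetyl equatorial): E = 1.56 kcal/mol.
Chair II (amino equatorial, acetyl axial): E = 1.22 kcal/mol.
ΔE = 1.56 − 1.22 = 0.34 kcal/mol; chair II is more stable.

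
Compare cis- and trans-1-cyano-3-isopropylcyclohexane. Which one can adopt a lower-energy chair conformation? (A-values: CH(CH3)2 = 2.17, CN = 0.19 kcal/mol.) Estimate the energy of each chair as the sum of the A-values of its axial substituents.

cis

At 1,3 positions (parity same): cis → (e,e or a,a); trans → (a,e or e,a).
Best chair for cis: E = 0.00 kcal/mol; best chair for trans: E = 0.19 kcal/mol.
The cis isomer is lower by 0.19 kcal/mol.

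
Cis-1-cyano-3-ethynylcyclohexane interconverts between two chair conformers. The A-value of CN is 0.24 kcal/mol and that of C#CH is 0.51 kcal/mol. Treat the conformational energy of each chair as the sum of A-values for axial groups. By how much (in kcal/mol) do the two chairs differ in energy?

C1 and C3 have the same parity, so for the cis isomer the two substituents are e,e in one chair and a,a in the other.
Chair I (cyano axial, ethynyl axial): E = 0.75 kcal/mol.
Chair II (cyano equatorial, ethynyl equatorial): E = 0.00 kcal/mol.
ΔE = 0.75 − 0.00 = 0.75 kcal/mol; chair II is more stable.

0.75 kcal/mol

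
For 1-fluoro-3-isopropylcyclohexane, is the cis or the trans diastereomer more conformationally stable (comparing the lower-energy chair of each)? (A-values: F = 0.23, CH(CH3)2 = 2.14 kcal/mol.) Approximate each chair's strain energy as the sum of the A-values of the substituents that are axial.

At 1,3 positions (parity same): cis → (e,e or a,a); trans → (a,e or e,a).
Best chair for cis: E = 0.00 kcal/mol; best chair for trans: E = 0.23 kcal/mol.
The cis isomer is lower by 0.23 kcal/mol.

cis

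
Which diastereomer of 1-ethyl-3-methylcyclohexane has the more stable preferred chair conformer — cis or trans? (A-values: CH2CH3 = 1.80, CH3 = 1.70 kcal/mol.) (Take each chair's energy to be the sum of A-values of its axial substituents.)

cis

At 1,3 positions (parity same): cis → (e,e or a,a); trans → (a,e or e,a).
Best chair for cis: E = 0.00 kcal/mol; best chair for trans: E = 1.70 kcal/mol.
The cis isomer is lower by 1.70 kcal/mol.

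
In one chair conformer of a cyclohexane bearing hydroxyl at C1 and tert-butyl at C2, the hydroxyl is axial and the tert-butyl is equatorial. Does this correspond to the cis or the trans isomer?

C1 and C2 have opposite parity, so their axial bonds point in opposite directions.
With opposite-parity carbons, two substituents on the same face are one axial and one equatorial; opposite faces give both axial or both equatorial.
Here the groups are axial/equatorial → same face → cis.

cis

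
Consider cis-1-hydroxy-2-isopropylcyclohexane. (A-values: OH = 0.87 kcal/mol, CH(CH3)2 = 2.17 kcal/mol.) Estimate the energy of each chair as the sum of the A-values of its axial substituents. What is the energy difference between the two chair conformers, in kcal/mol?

1.30 kcal/mol

C1 and C2 have opposite parity, so for the cis isomer the two substituents are one axial and one equatorial in each chair.
Chair I (hydroxyl axial, isopropyl equatorial): E = 0.87 kcal/mol.
Chair II (hydroxyl equatorial, isopropyl axial): E = 2.17 kcal/mol.
ΔE = 2.17 − 0.87 = 1.30 kcal/mol; chair I is more stable.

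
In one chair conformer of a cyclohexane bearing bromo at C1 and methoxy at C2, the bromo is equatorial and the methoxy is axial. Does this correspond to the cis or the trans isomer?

C1 and C2 have opposite parity, so their axial bonds point in opposite directions.
With opposite-parity carbons, two substituents on the same face are one axial and one equatorial; opposite faces give both axial or both equatorial.
Here the groups are equatorial/axial → same face → cis.

cis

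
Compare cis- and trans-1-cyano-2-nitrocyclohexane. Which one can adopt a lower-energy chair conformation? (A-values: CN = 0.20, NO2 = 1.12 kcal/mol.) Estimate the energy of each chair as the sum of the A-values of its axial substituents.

At 1,2 positions (parity opposite): cis → (a,e or e,a); trans → (e,e or a,a).
Best chair for cis: E = 0.20 kcal/mol; best chair for trans: E = 0.00 kcal/mol.
The trans isomer is lower by 0.20 kcal/mol.

trans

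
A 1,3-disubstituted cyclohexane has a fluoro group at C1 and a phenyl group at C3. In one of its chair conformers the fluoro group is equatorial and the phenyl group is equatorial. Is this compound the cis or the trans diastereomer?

C1 and C3 have the same parity, so their axial bonds point in the same direction.
With same-parity carbons, two substituents on the same face are both axial or both equatorial; opposite faces give one of each.
Here the groups are equatorial/equatorial → same face → cis.

cis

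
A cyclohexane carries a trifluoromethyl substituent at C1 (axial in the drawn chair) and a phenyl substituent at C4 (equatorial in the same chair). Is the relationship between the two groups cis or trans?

cis

C1 and C4 have opposite parity, so their axial bonds point in opposite directions.
With opposite-parity carbons, two substituents on the same face are one axial and one equatorial; opposite faces give both axial or both equatorial.
Here the groups are axial/equatorial → same face → cis.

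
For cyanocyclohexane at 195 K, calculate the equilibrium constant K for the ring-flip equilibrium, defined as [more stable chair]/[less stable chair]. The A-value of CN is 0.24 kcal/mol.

K ≈ 1.86

One chair has the cyano group axial (E = 0.24 kcal/mol) and the other has it equatorial (E = 0).
ΔG = 0.24 kcal/mol between the two chairs.
K = exp(ΔG/RT) with R = 1.987×10⁻³ kcal mol⁻¹ K⁻¹ and T = 195 K gives K ≈ 1.86.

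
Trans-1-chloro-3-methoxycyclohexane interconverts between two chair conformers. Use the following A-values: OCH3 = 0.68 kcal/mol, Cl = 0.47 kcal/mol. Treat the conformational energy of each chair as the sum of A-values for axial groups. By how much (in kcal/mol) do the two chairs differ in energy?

C1 and C3 have the same parity, so for the trans isomer the two substituents are one axial and one equatorial in each chair.
Chair I (methoxy axial, chloro equatorial): E = 0.68 kcal/mol.
Chair II (methoxy equatorial, chloro axial): E = 0.47 kcal/mol.
ΔE = 0.68 − 0.47 = 0.21 kcal/mol; chair II is more stable.

0.21 kcal/mol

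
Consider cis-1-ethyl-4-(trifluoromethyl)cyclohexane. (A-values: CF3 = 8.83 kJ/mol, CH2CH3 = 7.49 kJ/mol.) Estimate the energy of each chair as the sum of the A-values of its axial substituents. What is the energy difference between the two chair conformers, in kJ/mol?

C1 and C4 have opposite parity, so for the cis isomer the two substituents are one axial and one equatorial in each chair.
Chair I (trifluoromethyl axial, ethyl equatorial): E = 8.83 kJ/mol.
Chair II (trifluoromethyl equatorial, ethyl axial): E = 7.49 kJ/mol.
ΔE = 8.83 − 7.49 = 1.34 kJ/mol; chair II is more stable.

1.34 kJ/mol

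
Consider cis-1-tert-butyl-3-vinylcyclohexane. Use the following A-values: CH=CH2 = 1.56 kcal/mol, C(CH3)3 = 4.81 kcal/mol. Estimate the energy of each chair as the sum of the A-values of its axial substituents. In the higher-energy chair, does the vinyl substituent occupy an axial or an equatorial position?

axial

C1 and C3 have the same parity, so for the cis isomer the two substituents are e,e in one chair and a,a in the other.
Chair I (vinyl axial, tert-butyl axial): E = 6.37 kcal/mol.
Chair II (vinyl equatorial, tert-butyl equatorial): E = 0.00 kcal/mol.
Chair I is the less stable (higher-energy) conformer, and in that chair the vinyl group is axial.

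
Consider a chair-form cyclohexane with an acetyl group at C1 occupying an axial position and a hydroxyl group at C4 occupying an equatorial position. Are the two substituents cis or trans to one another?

C1 and C4 have opposite parity, so their axial bonds point in opposite directions.
With opposite-parity carbons, two substituents on the same face are one axial and one equatorial; opposite faces give both axial or both equatorial.
Here the groups are axial/equatorial → same face → cis.

cis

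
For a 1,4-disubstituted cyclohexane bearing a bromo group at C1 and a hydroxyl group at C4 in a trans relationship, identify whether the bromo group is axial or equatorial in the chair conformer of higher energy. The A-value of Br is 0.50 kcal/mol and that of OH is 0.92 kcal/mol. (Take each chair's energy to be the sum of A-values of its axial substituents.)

axial

C1 and C4 have opposite parity, so for the trans isomer the two substituents are e,e in one chair and a,a in the other.
Chair I (bromo axial, hydroxyl axial): E = 1.42 kcal/mol.
Chair II (bromo equatorial, hydroxyl equatorial): E = 0.00 kcal/mol.
Chair I is the less stable (higher-energy) conformer, and in that chair the bromo group is axial.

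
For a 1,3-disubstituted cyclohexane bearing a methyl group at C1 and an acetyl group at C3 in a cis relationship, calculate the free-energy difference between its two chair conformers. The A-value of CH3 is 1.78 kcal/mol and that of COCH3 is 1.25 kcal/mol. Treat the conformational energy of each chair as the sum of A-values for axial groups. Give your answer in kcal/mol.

C1 and C3 have the same parity, so for the cis isomer the two substituents are e,e in one chair and a,a in the other.
Chair I (methyl axial, acetyl axial): E = 3.03 kcal/mol.
Chair II (methyl equatorial, acetyl equatorial): E = 0.00 kcal/mol.
ΔE = 3.03 − 0.00 = 3.03 kcal/mol; chair II is more stable.

3.03 kcal/mol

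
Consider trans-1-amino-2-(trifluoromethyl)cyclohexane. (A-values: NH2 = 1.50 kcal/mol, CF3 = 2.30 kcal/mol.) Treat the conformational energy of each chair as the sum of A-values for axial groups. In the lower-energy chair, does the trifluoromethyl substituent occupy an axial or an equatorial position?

C1 and C2 have opposite parity, so for the trans isomer the two substituents are e,e in one chair and a,a in the other.
Chair I (amino axial, trifluoromethyl axial): E = 3.80 kcal/mol.
Chair II (amino equatorial, trifluoromethyl equatorial): E = 0.00 kcal/mol.
Chair II is the more stable (lower-energy) conformer, and in that chair the trifluoromethyl group is equatorial.

equatorial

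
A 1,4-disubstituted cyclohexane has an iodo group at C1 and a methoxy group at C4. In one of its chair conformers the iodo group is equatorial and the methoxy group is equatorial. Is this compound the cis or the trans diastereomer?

C1 and C4 have opposite parity, so their axial bonds point in opposite directions.
With opposite-parity carbons, two substituents on the same face are one axial and one equatorial; opposite faces give both axial or both equatorial.
Here the groups are equatorial/equatorial → opposite face → trans.

trans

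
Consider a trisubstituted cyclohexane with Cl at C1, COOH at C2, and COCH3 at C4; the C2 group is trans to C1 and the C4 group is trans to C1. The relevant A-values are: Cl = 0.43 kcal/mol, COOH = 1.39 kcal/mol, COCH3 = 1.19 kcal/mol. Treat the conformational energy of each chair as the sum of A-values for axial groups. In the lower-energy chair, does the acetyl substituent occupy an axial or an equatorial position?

Chair I (chloro axial, carboxyl axial, acetyl axial): E = 3.01 kcal/mol.
Chair II (chloro equatorial, carboxyl equatorial, acetyl equatorial): E = 0.00 kcal/mol.
Chair II is the more stable (lower-energy) conformer, and in that chair the acetyl group is equatorial.

equatorial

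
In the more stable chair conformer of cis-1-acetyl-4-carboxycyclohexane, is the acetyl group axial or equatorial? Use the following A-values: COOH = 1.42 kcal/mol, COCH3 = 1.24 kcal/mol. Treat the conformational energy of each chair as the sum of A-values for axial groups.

axial

C1 and C4 have opposite parity, so for the cis isomer the two substituents are one axial and one equatorial in each chair.
Chair I (carboxyl axial, acetyl equatorial): E = 1.42 kcal/mol.
Chair II (carboxyl equatorial, acetyl axial): E = 1.24 kcal/mol.
Chair II is the more stable (lower-energy) conformer, and in that chair the acetyl group is axial.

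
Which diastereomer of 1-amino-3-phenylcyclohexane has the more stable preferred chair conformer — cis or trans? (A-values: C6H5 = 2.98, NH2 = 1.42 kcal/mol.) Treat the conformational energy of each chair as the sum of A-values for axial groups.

At 1,3 positions (parity same): cis → (e,e or a,a); trans → (a,e or e,a).
Best chair for cis: E = 0.00 kcal/mol; best chair for trans: E = 1.42 kcal/mol.
The cis isomer is lower by 1.42 kcal/mol.

cis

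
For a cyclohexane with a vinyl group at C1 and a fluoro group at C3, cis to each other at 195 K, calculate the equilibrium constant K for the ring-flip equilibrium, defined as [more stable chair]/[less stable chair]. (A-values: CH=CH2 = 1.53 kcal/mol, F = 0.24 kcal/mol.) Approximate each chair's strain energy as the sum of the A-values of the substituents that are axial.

C1 and C3 have the same parity, so for the cis isomer the two substituents are e,e in one chair and a,a in the other.
Chair I (vinyl axial, fluoro axial): E = 1.77 kcal/mol; chair II (vinyl equatorial, fluoro equatorial): E = 0.00 kcal/mol.
ΔG = 1.77 kcal/mol between the two chairs.
K = exp(ΔG/RT) with R = 1.987×10⁻³ kcal mol⁻¹ K⁻¹ and T = 195 K gives K ≈ 96.4.

K ≈ 96.4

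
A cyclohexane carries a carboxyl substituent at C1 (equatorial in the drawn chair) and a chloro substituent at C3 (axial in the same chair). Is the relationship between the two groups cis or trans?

C1 and C3 have the same parity, so their axial bonds point in the same direction.
With same-parity carbons, two substituents on the same face are both axial or both equatorial; opposite faces give one of each.
Here the groups are equatorial/axial → opposite face → trans.

trans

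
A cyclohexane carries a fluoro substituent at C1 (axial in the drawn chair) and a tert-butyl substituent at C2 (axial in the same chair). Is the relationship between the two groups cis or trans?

trans

C1 and C2 have opposite parity, so their axial bonds point in opposite directions.
With opposite-parity carbons, two substituents on the same face are one axial and one equatorial; opposite faces give both axial or both equatorial.
Here the groups are axial/axial → opposite face → trans.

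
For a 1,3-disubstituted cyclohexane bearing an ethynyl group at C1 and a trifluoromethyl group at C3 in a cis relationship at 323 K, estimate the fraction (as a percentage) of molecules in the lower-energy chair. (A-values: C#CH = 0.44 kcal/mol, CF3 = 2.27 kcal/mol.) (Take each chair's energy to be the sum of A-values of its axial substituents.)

98.6%

C1 and C3 have the same parity, so for the cis isomer the two substituents are e,e in one chair and a,a in the other.
Chair I (ethynyl axial, trifluoromethyl axial): E = 2.71 kcal/mol; chair II (ethynyl equatorial, trifluoromethyl equatorial): E = 0.00 kcal/mol.
ΔG = 2.71 kcal/mol between the two chairs.
K = exp(ΔG/RT) with R = 1.987×10⁻³ kcal mol⁻¹ K⁻¹ and T = 323 K gives K ≈ 68.2.
Fraction in the lower-energy chair = K/(K+1) = 98.6%.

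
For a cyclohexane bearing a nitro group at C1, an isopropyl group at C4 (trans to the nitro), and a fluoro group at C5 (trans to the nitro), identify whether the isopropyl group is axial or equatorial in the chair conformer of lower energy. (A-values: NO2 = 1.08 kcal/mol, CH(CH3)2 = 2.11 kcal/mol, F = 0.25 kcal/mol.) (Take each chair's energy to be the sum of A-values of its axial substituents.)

equatorial

Chair I (nitro axial, isopropyl axial, fluoro equatorial): E = 3.19 kcal/mol.
Chair II (nitro equatorial, isopropyl equatorial, fluoro axial): E = 0.25 kcal/mol.
Chair II is the more stable (lower-energy) conformer, and in that chair the isopropyl group is equatorial.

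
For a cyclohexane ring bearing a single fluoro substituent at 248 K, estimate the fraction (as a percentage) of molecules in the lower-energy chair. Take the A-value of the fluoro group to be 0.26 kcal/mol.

One chair has the fluoro group axial (E = 0.26 kcal/mol) and the other has it equatorial (E = 0).
ΔG = 0.26 kcal/mol between the two chairs.
K = exp(ΔG/RT) with R = 1.987×10⁻³ kcal mol⁻¹ K⁻¹ and T = 248 K gives K ≈ 1.69.
Fraction in the lower-energy chair = K/(K+1) = 62.9%.

62.9%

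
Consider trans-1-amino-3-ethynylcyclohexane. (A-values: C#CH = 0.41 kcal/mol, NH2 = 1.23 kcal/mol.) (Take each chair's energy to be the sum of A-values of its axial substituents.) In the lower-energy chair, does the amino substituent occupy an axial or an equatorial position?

equatorial

C1 and C3 have the same parity, so for the trans isomer the two substituents are one axial and one equatorial in each chair.
Chair I (ethynyl axial, amino equatorial): E = 0.41 kcal/mol.
Chair II (ethynyl equatorial, amino axial): E = 1.23 kcal/mol.
Chair I is the more stable (lower-energy) conformer, and in that chair the amino group is equatorial.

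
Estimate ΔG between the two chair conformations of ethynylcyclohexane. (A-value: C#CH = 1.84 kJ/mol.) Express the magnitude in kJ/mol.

1.84 kJ/mol

A monosubstituted cyclohexane has one chair with the ethynyl group axial (E = A = 1.84 kJ/mol) and one with it equatorial (E = 0).
ΔE = 1.84 − 0 = 1.84 kJ/mol.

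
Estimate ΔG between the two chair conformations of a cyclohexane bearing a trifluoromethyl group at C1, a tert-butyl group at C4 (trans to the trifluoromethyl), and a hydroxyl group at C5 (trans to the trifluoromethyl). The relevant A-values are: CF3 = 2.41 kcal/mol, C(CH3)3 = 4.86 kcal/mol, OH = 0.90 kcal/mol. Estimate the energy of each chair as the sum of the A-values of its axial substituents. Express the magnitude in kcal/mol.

Chair I (trifluoromethyl axial, tert-butyl axial, hydroxyl equatorial): E = 7.27 kcal/mol.
Chair II (trifluoromethyl equatorial, tert-butyl equatorial, hydroxyl axial): E = 0.90 kcal/mol.
ΔE = 7.27 − 0.90 = 6.37 kcal/mol; chair II is more stable.

6.37 kcal/mol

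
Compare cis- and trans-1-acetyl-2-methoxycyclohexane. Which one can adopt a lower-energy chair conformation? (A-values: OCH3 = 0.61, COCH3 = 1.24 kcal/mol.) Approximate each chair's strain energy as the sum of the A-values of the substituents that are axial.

At 1,2 positions (parity opposite): cis → (a,e or e,a); trans → (e,e or a,a).
Best chair for cis: E = 0.61 kcal/mol; best chair for trans: E = 0.00 kcal/mol.
The trans isomer is lower by 0.61 kcal/mol.

trans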